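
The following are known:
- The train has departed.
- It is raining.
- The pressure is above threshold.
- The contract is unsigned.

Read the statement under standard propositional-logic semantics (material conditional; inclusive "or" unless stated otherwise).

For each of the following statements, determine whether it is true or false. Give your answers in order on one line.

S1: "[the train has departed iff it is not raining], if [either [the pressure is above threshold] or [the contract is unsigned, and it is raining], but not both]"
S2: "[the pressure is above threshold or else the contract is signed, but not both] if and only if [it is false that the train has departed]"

S1 true / S2 false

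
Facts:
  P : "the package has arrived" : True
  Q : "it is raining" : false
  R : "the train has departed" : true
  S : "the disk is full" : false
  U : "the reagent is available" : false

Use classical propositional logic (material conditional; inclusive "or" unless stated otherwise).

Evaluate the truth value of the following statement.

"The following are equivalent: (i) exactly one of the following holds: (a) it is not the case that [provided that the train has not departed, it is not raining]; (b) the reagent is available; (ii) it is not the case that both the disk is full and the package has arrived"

False

Parsed as (¬(¬R → ¬Q) ⊕ U) ↔ (S ↑ P)

¬R = ¬T = F
¬Q = ¬F = T
¬R → ¬Q = F → T = T
¬(¬R → ¬Q) = ¬T = F
¬(¬R → ¬Q) ⊕ U = F ⊕ F = F
S ↑ P = F ↑ T = T
(¬(¬R → ¬Q) ⊕ U) ↔ (S ↑ P) = F ↔ T = F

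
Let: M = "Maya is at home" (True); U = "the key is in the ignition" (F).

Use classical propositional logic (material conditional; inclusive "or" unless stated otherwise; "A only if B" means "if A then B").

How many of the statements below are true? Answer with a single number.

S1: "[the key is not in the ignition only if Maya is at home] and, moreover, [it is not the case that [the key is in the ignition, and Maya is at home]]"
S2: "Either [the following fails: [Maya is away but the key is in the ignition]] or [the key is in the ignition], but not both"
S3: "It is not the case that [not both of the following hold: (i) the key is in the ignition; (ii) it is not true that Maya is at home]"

2

S1: In symbols: (¬U → M) ∧ ¬(U ∧ M)

¬U = ¬F = T
¬U → M = T → T = T
U ∧ M = F ∧ T = F
¬(U ∧ M) = ¬F = T
(¬U → M) ∧ ¬(U ∧ M) = T ∧ T = T
Thus S1 is true.

S2: This is ¬(¬M ∧ U) ⊕ U.

¬M = ¬T = F
¬M ∧ U = F ∧ F = F
¬(¬M ∧ U) = ¬F = T
¬(¬M ∧ U) ⊕ U = T ⊕ F = T
Hence S2 is true.

S3: In symbols: ¬(U ↑ ¬M)

¬M = ¬T = F
U ↑ ¬M = F ↑ F = T
¬(U ↑ ¬M) = ¬T = F
Thus S3 is false.

True statements: 2.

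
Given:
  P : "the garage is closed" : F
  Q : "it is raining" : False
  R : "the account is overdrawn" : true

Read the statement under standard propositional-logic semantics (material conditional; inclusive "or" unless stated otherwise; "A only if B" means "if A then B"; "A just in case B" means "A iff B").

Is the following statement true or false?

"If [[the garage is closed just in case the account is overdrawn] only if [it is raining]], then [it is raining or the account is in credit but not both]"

Values: P=F, R=T, Q=F.
Parsed as ((P ↔ R) → Q) → (Q ⊕ ¬R)

P ↔ R = F ↔ T = F
(P ↔ R) → Q = F → F = T
¬R = ¬T = F
Q ⊕ ¬R = F ⊕ F = F
((P ↔ R) → Q) → (Q ⊕ ¬R) = T → F = F

False.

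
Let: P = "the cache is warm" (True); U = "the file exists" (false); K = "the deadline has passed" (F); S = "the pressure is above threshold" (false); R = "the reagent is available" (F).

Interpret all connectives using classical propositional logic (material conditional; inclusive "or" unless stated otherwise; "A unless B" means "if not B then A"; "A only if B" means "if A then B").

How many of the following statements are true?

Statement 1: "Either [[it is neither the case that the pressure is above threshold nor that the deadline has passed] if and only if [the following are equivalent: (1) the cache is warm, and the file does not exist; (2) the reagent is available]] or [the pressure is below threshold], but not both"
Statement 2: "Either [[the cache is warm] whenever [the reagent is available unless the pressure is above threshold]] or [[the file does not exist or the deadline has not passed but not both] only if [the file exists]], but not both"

1

Statement 1: Parsed as ((S ↓ K) ↔ ((P ∧ ¬U) ↔ R)) ⊕ ¬S

S ↓ K = F ↓ F = T
¬U = ¬F = T
P ∧ ¬U = T ∧ T = T
(P ∧ ¬U) ↔ R = T ↔ F = F
(S ↓ K) ↔ ((P ∧ ¬U) ↔ R) = T ↔ F = F
¬S = ¬F = T
((S ↓ K) ↔ ((P ∧ ¬U) ↔ R)) ⊕ ¬S = F ⊕ T = T
So Statement 1 is true.

Statement 2: In symbols: ((R ∨ S) → P) ⊕ ((¬U ⊕ ¬K) → U)

R ∨ S = F ∨ F = F
(R ∨ S) → P = F → T = T
¬U = ¬F = T
¬K = ¬F = T
¬U ⊕ ¬K = T ⊕ T = F
(¬U ⊕ ¬K) → U = F → F = T
((R ∨ S) → P) ⊕ ((¬U ⊕ ¬K) → U) = T ⊕ T = F
So Statement 2 is false.

Count: 1.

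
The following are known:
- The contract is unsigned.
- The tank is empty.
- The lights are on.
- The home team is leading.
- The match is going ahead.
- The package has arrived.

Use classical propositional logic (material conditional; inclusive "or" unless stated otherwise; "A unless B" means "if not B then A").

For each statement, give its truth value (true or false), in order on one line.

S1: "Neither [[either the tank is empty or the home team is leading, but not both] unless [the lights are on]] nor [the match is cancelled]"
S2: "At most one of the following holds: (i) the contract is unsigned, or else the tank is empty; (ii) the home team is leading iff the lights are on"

S1 False / S2 False

Let M = "the tank is full" (False), Q = "the home team is leading" (True), G = "the lights are on" (True), L = "the match is cancelled" (False), P = "the contract is signed" (False).

S1: Formalization: ((not M xor Q) or G) nor L

not M = not False = True
not M xor Q = True xor True = False
(not M xor Q) or G = False or True = True
((not M xor Q) or G) nor L = True nor False = False
Thus S1 is false.

S2: Parsed as (not P or not M) nand (Q iff G)

not P = not False = True
not M = not False = True
not P or not M = True or True = True
Q iff G = True iff True = True
(not P or not M) nand (Q iff G) = True nand True = False
Thus S2 is false.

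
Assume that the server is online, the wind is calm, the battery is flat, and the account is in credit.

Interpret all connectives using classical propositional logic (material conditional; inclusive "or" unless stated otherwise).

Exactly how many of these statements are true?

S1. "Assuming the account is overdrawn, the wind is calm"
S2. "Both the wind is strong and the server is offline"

Let S = "the account is overdrawn" (F), Q = "the wind is strong" (F), P = "the server is online" (T).

S1: In symbols: S → ¬Q

¬Q = ¬F = T
S → ¬Q = F → T = T
Hence S1 is true.

S2: In symbols: Q ∧ ¬P

¬P = ¬T = F
Q ∧ ¬P = F ∧ F = F
Hence S2 is false.

Count: 1.

1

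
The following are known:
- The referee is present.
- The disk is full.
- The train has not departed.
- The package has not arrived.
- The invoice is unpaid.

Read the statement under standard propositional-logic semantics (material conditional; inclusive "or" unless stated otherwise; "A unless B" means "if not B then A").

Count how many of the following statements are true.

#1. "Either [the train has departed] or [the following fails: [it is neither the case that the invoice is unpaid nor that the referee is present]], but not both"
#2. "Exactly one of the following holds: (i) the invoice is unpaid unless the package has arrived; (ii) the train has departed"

Let W = "the train has departed" (F), S = "the invoice is paid" (F), R = "the referee is present" (T), L = "the package has arrived" (F).

#1: Parsed as W ⊕ ¬(¬S ↓ R)

¬S = ¬F = T
¬S ↓ R = T ↓ T = F
¬(¬S ↓ R) = ¬F = T
W ⊕ ¬(¬S ↓ R) = F ⊕ T = T
So #1 is true.

#2: This is (¬S ∨ L) ⊕ W.

¬S = ¬F = T
¬S ∨ L = T ∨ F = T
(¬S ∨ L) ⊕ W = T ⊕ F = T
Hence #2 is true.

2 of the 2 statements are true.

2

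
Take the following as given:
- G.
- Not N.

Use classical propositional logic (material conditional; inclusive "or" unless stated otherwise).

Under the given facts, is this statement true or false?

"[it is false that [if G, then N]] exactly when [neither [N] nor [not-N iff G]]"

Parsed as not (G -> N) iff (N nor (not N iff G))

G -> N = True -> False = False
not (G -> N) = not False = True
not N = not False = True
not N iff G = True iff True = True
N nor (not N iff G) = False nor True = False
not (G -> N) iff (N nor (not N iff G)) = True iff False = False

false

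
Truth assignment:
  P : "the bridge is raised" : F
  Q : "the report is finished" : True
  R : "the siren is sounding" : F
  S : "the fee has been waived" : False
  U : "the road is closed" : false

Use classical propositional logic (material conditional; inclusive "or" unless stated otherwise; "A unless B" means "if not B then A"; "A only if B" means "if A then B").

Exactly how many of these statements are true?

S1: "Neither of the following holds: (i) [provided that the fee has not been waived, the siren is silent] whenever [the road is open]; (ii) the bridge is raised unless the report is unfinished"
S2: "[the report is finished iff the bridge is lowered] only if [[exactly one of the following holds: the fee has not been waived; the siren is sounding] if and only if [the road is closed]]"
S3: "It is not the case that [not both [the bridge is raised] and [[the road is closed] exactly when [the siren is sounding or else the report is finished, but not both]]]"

S1: Parsed as (not U -> (not S -> not R)) nor (P or not Q)

not U = not False = True
not S = not False = True
not R = not False = True
not S -> not R = True -> True = True
not U -> (not S -> not R) = True -> True = True
not Q = not True = False
P or not Q = False or False = False
(not U -> (not S -> not R)) nor (P or not Q) = True nor False = False
So S1 is false.

S2: This is (Q iff not P) -> ((not S xor R) iff U).

not P = not False = True
Q iff not P = True iff True = True
not S = not False = True
not S xor R = True xor False = True
(not S xor R) iff U = True iff False = False
(Q iff not P) -> ((not S xor R) iff U) = True -> False = False
Thus S2 is false.

S3: In symbols: not (P nand (U iff (R xor Q)))

R xor Q = False xor True = True
U iff (R xor Q) = False iff True = False
P nand (U iff (R xor Q)) = False nand False = True
not (P nand (U iff (R xor Q))) = not True = False
Thus S3 is false.

0 of the 3 statements are true (none).

0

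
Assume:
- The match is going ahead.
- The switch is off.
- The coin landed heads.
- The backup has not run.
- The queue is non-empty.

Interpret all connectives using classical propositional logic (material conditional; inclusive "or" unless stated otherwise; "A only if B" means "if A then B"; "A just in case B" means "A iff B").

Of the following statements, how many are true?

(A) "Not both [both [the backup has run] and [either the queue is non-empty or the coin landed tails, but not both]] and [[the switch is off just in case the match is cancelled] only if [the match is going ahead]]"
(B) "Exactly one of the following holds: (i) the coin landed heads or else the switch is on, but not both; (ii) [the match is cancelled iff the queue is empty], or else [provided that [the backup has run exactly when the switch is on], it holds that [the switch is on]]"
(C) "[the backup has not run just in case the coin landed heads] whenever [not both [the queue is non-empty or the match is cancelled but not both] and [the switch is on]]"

Let S = "the backup has run" (F), U = "the queue is empty" (F), R = "the coin landed heads" (T), Q = "the switch is on" (F), P = "the match is cancelled" (F).

(A): Parsed as (S & (~U xor ~R)) nand ((~Q <-> P) -> ~P)

~U = ~F = T
~R = ~T = F
~U xor ~R = T xor F = T
S & (~U xor ~R) = F & T = F
~Q = ~F = T
~Q <-> P = T <-> F = F
~P = ~F = T
(~Q <-> P) -> ~P = F -> T = T
(S & (~U xor ~R)) nand ((~Q <-> P) -> ~P) = F nand T = T
So (A) is true.

(B): This is (R xor Q) xor ((P <-> U) | ((S <-> Q) -> Q)).

R xor Q = T xor F = T
P <-> U = F <-> F = T
S <-> Q = F <-> F = T
(S <-> Q) -> Q = T -> F = F
(P <-> U) | ((S <-> Q) -> Q) = T | F = T
(R xor Q) xor ((P <-> U) | ((S <-> Q) -> Q)) = T xor T = F
Hence (B) is false.

(C): Parsed as ((~U xor P) nand Q) -> (~S <-> R)

~U = ~F = T
~U xor P = T xor F = T
(~U xor P) nand Q = T nand F = T
~S = ~F = T
~S <-> R = T <-> T = T
((~U xor P) nand Q) -> (~S <-> R) = T -> T = T
Hence (C) is true.

2 of the 3 statements are true ((A), (C)).

2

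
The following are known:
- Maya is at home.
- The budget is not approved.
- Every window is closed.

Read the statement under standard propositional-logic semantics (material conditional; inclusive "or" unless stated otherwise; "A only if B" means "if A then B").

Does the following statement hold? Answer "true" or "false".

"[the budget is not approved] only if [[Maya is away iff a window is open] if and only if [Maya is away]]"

false

Let G = "the budget is approved" (F), R = "Maya is at home" (T), N = "a window is open" (F).
Formalization: ¬G → ((¬R ↔ N) ↔ ¬R)

¬G = ¬F = T
¬R = ¬T = F
¬R ↔ N = F ↔ F = T
¬R = ¬T = F
(¬R ↔ N) ↔ ¬R = T ↔ F = F
¬G → ((¬R ↔ N) ↔ ¬R) = T → F = F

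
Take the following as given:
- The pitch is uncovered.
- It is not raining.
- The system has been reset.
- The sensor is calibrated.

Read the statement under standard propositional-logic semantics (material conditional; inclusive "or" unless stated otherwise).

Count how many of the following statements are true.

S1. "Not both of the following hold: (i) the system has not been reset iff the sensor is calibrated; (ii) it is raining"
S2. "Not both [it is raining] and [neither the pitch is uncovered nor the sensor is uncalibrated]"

Let R = "the system has been reset" (T), S = "the sensor is calibrated" (T), Q = "it is raining" (F), P = "the pitch is covered" (F).

S1: Formalization: (¬R ↔ S) ↑ Q

¬R = ¬T = F
¬R ↔ S = F ↔ T = F
(¬R ↔ S) ↑ Q = F ↑ F = T
Thus S1 is true.

S2: Formalization: Q ↑ (¬P ↓ ¬S)

¬P = ¬F = T
¬S = ¬T = F
¬P ↓ ¬S = T ↓ F = F
Q ↑ (¬P ↓ ¬S) = F ↑ F = T
So S2 is true.

Count: 2.

2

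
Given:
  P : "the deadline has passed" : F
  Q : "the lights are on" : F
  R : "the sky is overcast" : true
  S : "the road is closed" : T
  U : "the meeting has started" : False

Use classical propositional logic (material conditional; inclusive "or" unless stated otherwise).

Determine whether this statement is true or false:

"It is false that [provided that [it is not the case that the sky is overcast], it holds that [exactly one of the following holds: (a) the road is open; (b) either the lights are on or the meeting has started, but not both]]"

In symbols: ~(~R -> (~S xor (Q xor U)))

~R = ~T = F
~S = ~T = F
Q xor U = F xor F = F
~S xor (Q xor U) = F xor F = F
~R -> (~S xor (Q xor U)) = F -> F = T
~(~R -> (~S xor (Q xor U))) = ~T = F

False.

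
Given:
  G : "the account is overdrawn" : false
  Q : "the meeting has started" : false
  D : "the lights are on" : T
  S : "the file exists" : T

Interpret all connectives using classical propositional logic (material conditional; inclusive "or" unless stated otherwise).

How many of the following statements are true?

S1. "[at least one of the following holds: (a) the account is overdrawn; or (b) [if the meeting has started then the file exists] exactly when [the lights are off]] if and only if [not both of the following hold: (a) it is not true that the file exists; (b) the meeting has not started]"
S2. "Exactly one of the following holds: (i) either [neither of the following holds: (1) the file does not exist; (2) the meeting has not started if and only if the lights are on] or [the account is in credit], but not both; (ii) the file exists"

0

S1: This is (G | ((Q -> S) <-> ~D)) <-> (~S nand ~Q).

Q -> S = F -> T = T
~D = ~T = F
(Q -> S) <-> ~D = T <-> F = F
G | ((Q -> S) <-> ~D) = F | F = F
~S = ~T = F
~Q = ~F = T
~S nand ~Q = F nand T = T
(G | ((Q -> S) <-> ~D)) <-> (~S nand ~Q) = F <-> T = F
Thus S1 is false.

S2: Formalization: ((~S nor (~Q <-> D)) xor ~G) xor S

~S = ~T = F
~Q = ~F = T
~Q <-> D = T <-> T = T
~S nor (~Q <-> D) = F nor T = F
~G = ~F = T
(~S nor (~Q <-> D)) xor ~G = F xor T = T
((~S nor (~Q <-> D)) xor ~G) xor S = T xor T = F
Hence S2 is false.

True statements: 0 (none).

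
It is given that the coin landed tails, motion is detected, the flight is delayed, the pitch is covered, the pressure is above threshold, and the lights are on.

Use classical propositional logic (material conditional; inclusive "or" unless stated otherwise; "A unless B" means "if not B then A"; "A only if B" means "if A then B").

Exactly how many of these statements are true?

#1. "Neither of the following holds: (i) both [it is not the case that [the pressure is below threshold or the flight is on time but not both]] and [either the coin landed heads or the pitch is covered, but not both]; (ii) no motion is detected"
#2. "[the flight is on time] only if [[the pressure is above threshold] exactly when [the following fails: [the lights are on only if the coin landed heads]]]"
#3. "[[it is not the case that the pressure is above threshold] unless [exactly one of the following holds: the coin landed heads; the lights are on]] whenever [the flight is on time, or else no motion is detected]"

Let U = "the pressure is above threshold" (T), R = "the flight is delayed" (T), P = "the coin landed heads" (F), S = "the pitch is covered" (T), Q = "motion is detected" (T), V = "the lights are on" (T).

#1: Formalization: (~(~U xor ~R) & (P xor S)) nor ~Q

~U = ~T = F
~R = ~T = F
~U xor ~R = F xor F = F
~(~U xor ~R) = ~F = T
P xor S = F xor T = T
~(~U xor ~R) & (P xor S) = T & T = T
~Q = ~T = F
(~(~U xor ~R) & (P xor S)) nor ~Q = T nor F = F
Thus #1 is false.

#2: Formalization: ~R -> (U <-> ~(V -> P))

~R = ~T = F
V -> P = T -> F = F
~(V -> P) = ~F = T
U <-> ~(V -> P) = T <-> T = T
~R -> (U <-> ~(V -> P)) = F -> T = T
Hence #2 is true.

#3: Parsed as (~R | ~Q) -> (~U | (P xor V))

~R = ~T = F
~Q = ~T = F
~R | ~Q = F | F = F
~U = ~T = F
P xor V = F xor T = T
~U | (P xor V) = F | T = T
(~R | ~Q) -> (~U | (P xor V)) = F -> T = T
So #3 is true.

Count: 2.

2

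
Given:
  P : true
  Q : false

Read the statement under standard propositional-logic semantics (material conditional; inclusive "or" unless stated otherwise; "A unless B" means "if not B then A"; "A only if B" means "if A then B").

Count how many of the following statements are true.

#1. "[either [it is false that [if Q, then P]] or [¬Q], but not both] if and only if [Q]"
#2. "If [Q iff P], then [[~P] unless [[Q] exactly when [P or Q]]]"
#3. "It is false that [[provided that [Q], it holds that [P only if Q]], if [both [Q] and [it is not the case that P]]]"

1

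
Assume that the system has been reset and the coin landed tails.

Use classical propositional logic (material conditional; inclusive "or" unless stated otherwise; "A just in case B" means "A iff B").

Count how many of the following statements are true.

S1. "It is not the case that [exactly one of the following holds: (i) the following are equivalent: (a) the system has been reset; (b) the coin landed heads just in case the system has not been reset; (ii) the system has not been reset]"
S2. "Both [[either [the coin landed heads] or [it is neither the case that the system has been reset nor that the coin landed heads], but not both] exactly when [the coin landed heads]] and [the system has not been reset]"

Let N = "the system has been reset" (T), H = "the coin landed heads" (F).

S1: Parsed as ~((N <-> (H <-> ~N)) xor ~N)

~N = ~T = F
H <-> ~N = F <-> F = T
N <-> (H <-> ~N) = T <-> T = T
~N = ~T = F
(N <-> (H <-> ~N)) xor ~N = T xor F = T
~((N <-> (H <-> ~N)) xor ~N) = ~T = F
So S1 is false.

S2: This is ((H xor (N nor H)) <-> H) & ~N.

N nor H = T nor F = F
H xor (N nor H) = F xor F = F
(H xor (N nor H)) <-> H = F <-> F = T
~N = ~T = F
((H xor (N nor H)) <-> H) & ~N = T & F = F
Thus S2 is false.

True statements: 0 (none).

0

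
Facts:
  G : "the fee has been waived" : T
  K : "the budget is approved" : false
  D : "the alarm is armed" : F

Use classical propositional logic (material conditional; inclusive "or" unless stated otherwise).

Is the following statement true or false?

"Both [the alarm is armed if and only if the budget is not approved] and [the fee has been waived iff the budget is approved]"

False.

In symbols: (D iff not K) and (G iff K)

not K = not False = True
D iff not K = False iff True = False
G iff K = True iff False = False
(D iff not K) and (G iff K) = False and False = False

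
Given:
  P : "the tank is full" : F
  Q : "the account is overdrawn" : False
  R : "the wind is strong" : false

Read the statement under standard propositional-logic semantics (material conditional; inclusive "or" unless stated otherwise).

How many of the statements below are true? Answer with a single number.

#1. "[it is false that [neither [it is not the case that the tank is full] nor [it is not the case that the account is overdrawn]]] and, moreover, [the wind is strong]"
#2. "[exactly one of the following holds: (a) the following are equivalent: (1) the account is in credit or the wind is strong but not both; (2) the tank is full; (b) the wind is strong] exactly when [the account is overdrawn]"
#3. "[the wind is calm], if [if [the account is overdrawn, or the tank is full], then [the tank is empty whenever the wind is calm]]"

#1: Parsed as not (not P nor not Q) and R

not P = not False = True
not Q = not False = True
not P nor not Q = True nor True = False
not (not P nor not Q) = not False = True
not (not P nor not Q) and R = True and False = False
Hence #1 is false.

#2: Formalization: (((not Q xor R) iff P) xor R) iff Q

not Q = not False = True
not Q xor R = True xor False = True
(not Q xor R) iff P = True iff False = False
((not Q xor R) iff P) xor R = False xor False = False
(((not Q xor R) iff P) xor R) iff Q = False iff False = True
Thus #2 is true.

#3: This is ((Q or P) -> (not R -> not P)) -> not R.

Q or P = False or False = False
not R = not False = True
not P = not False = True
not R -> not P = True -> True = True
(Q or P) -> (not R -> not P) = False -> True = True
not R = not False = True
((Q or P) -> (not R -> not P)) -> not R = True -> True = True
Thus #3 is true.

2 of the 3 statements are true (#2, #3).

2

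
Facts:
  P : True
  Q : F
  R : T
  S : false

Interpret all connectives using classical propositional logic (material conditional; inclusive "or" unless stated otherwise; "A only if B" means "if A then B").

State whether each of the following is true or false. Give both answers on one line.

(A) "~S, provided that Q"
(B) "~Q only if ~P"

(A) true; (B) false

(A): In symbols: Q -> not S

not S = not False = True
Q -> not S = False -> True = True
Hence (A) is true.

(B): Parsed as not Q -> not P

not Q = not False = True
not P = not True = False
not Q -> not P = True -> False = False
Thus (B) is false.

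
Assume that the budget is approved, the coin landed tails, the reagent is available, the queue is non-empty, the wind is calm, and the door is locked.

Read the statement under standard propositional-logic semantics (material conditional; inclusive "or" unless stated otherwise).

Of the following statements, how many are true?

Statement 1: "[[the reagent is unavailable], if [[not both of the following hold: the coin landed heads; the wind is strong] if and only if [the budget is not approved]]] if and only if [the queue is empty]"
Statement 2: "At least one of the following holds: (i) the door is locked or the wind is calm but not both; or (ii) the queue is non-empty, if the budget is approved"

1

Let W = "the coin landed heads" (F), V = "the wind is strong" (F), U = "the budget is approved" (T), S = "the reagent is available" (T), N = "the queue is empty" (F), H = "the door is locked" (T).

Statement 1: Parsed as (((W nand V) <-> ~U) -> ~S) <-> N

W nand V = F nand F = T
~U = ~T = F
(W nand V) <-> ~U = T <-> F = F
~S = ~T = F
((W nand V) <-> ~U) -> ~S = F -> F = T
(((W nand V) <-> ~U) -> ~S) <-> N = T <-> F = F
Thus Statement 1 is false.

Statement 2: This is (H xor ~V) | (U -> ~N).

~V = ~F = T
H xor ~V = T xor T = F
~N = ~F = T
U -> ~N = T -> T = T
(H xor ~V) | (U -> ~N) = F | T = T
Thus Statement 2 is true.

Count: 1.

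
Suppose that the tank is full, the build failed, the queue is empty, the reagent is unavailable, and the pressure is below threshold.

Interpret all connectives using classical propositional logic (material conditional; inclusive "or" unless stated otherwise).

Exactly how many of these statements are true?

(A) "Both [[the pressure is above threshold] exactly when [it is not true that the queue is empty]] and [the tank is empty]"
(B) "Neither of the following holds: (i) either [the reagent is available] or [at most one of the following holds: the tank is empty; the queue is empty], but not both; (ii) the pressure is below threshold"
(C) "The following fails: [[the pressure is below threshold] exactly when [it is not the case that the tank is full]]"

Let U = "the pressure is above threshold" (False), R = "the queue is empty" (True), P = "the tank is full" (True), S = "the reagent is available" (False).

(A): Parsed as (U iff not R) and not P

not R = not True = False
U iff not R = False iff False = True
not P = not True = False
(U iff not R) and not P = True and False = False
So (A) is false.

(B): Formalization: (S xor (not P nand R)) nor not U

not P = not True = False
not P nand R = False nand True = True
S xor (not P nand R) = False xor True = True
not U = not False = True
(S xor (not P nand R)) nor not U = True nor True = False
Hence (B) is false.

(C): This is not (not U iff not P).

not U = not False = True
not P = not True = False
not U iff not P = True iff False = False
not (not U iff not P) = not False = True
So (C) is true.

1 of the 3 statements is true ((C)).

1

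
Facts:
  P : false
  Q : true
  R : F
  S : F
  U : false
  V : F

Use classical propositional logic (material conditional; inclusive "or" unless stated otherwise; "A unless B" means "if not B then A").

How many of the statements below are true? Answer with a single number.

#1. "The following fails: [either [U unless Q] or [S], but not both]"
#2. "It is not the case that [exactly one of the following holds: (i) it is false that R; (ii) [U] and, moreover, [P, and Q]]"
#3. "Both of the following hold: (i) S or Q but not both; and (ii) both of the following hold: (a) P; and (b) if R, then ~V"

#1: Formalization: not ((U or Q) xor S)

U or Q = False or True = True
(U or Q) xor S = True xor False = True
not ((U or Q) xor S) = not True = False
So #1 is false.

#2: Parsed as not (not R xor (U and (P and Q)))

not R = not False = True
P and Q = False and True = False
U and (P and Q) = False and False = False
not R xor (U and (P and Q)) = True xor False = True
not (not R xor (U and (P and Q))) = not True = False
So #2 is false.

#3: Parsed as (S xor Q) and (P and (R -> not V))

S xor Q = False xor True = True
not V = not False = True
R -> not V = False -> True = True
P and (R -> not V) = False and True = False
(S xor Q) and (P and (R -> not V)) = True and False = False
So #3 is false.

Count: 0.

0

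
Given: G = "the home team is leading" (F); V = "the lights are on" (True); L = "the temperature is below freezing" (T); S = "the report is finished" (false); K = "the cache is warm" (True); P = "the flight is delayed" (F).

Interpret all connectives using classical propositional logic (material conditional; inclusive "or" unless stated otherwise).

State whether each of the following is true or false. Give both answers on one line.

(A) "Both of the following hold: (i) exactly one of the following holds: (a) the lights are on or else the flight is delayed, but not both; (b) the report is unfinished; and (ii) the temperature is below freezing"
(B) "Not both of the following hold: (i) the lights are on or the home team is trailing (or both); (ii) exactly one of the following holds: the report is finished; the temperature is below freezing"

(A): Formalization: ((V xor P) xor not S) and L

V xor P = True xor False = True
not S = not False = True
(V xor P) xor not S = True xor True = False
((V xor P) xor not S) and L = False and True = False
Thus (A) is false.

(B): Parsed as (V or not G) nand (S xor L)

not G = not False = True
V or not G = True or True = True
S xor L = False xor True = True
(V or not G) nand (S xor L) = True nand True = False
Hence (B) is false.

(A) F; (B) F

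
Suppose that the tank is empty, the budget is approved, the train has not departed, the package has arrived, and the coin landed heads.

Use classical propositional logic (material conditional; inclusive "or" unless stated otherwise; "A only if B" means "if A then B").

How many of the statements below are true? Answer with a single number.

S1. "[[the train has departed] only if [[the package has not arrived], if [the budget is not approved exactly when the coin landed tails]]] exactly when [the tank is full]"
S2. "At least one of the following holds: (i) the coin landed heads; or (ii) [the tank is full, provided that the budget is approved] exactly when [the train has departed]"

1

Let Q = "the train has departed" (False), L = "the budget is approved" (True), K = "the coin landed heads" (True), U = "the package has arrived" (True), W = "the tank is full" (False).

S1: Formalization: (Q -> ((not L iff not K) -> not U)) iff W

not L = not True = False
not K = not True = False
not L iff not K = False iff False = True
not U = not True = False
(not L iff not K) -> not U = True -> False = False
Q -> ((not L iff not K) -> not U) = False -> False = True
(Q -> ((not L iff not K) -> not U)) iff W = True iff False = False
Thus S1 is false.

S2: In symbols: K or ((L -> W) iff Q)

L -> W = True -> False = False
(L -> W) iff Q = False iff False = True
K or ((L -> W) iff Q) = True or True = True
Hence S2 is true.

True statements: 1 (S2).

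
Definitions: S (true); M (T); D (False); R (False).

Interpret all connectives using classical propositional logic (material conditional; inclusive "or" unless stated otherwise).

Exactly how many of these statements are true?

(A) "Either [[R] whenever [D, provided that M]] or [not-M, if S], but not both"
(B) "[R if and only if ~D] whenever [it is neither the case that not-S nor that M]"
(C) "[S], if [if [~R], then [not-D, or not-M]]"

3

(A): Formalization: ((M -> D) -> R) xor (S -> ~M)

M -> D = T -> F = F
(M -> D) -> R = F -> F = T
~M = ~T = F
S -> ~M = T -> F = F
((M -> D) -> R) xor (S -> ~M) = T xor F = T
Thus (A) is true.

(B): This is (~S nor M) -> (R <-> ~D).

~S = ~T = F
~S nor M = F nor T = F
~D = ~F = T
R <-> ~D = F <-> T = F
(~S nor M) -> (R <-> ~D) = F -> F = T
Hence (B) is true.

(C): Parsed as (~R -> (~D | ~M)) -> S

~R = ~F = T
~D = ~F = T
~M = ~T = F
~D | ~M = T | F = T
~R -> (~D | ~M) = T -> T = T
(~R -> (~D | ~M)) -> S = T -> T = T
Hence (C) is true.

True statements: 3 ((A), (B), (C)).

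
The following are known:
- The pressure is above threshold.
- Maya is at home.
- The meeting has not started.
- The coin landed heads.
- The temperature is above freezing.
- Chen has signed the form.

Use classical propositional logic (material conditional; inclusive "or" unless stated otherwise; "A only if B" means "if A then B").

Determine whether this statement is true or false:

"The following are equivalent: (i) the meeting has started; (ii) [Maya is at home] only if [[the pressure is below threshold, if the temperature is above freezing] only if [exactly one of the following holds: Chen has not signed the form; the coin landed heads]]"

false

Let R = "the meeting has started" (F), Q = "Maya is at home" (T), U = "the temperature is below freezing" (F), P = "the pressure is above threshold" (T), V = "Chen has signed the form" (T), S = "the coin landed heads" (T).
In symbols: R ↔ (Q → ((¬U → ¬P) → (¬V ⊕ S)))

¬U = ¬F = T
¬P = ¬T = F
¬U → ¬P = T → F = F
¬V = ¬T = F
¬V ⊕ S = F ⊕ T = T
(¬U → ¬P) → (¬V ⊕ S) = F → T = T
Q → ((¬U → ¬P) → (¬V ⊕ S)) = T → T = T
R ↔ (Q → ((¬U → ¬P) → (¬V ⊕ S))) = F ↔ T = F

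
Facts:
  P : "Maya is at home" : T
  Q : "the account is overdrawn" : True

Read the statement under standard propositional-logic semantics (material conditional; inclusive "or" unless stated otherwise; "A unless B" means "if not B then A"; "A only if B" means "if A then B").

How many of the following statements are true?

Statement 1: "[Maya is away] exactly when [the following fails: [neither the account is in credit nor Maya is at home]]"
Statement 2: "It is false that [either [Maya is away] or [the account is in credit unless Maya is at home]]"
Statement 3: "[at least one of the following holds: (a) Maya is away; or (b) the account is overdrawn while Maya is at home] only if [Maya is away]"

0

Statement 1: This is ¬P ↔ ¬(¬Q ↓ P).

¬P = ¬T = F
¬Q = ¬T = F
¬Q ↓ P = F ↓ T = F
¬(¬Q ↓ P) = ¬F = T
¬P ↔ ¬(¬Q ↓ P) = F ↔ T = F
Hence Statement 1 is false.

Statement 2: This is ¬(¬P ∨ (¬Q ∨ P)).

¬P = ¬T = F
¬Q = ¬T = F
¬Q ∨ P = F ∨ T = T
¬P ∨ (¬Q ∨ P) = F ∨ T = T
¬(¬P ∨ (¬Q ∨ P)) = ¬T = F
Thus Statement 2 is false.

Statement 3: Formalization: (¬P ∨ (Q ∧ P)) → ¬P

¬P = ¬T = F
Q ∧ P = T ∧ T = T
¬P ∨ (Q ∧ P) = F ∨ T = T
¬P = ¬T = F
(¬P ∨ (Q ∧ P)) → ¬P = T → F = F
Hence Statement 3 is false.

0 of the 3 statements are true (none).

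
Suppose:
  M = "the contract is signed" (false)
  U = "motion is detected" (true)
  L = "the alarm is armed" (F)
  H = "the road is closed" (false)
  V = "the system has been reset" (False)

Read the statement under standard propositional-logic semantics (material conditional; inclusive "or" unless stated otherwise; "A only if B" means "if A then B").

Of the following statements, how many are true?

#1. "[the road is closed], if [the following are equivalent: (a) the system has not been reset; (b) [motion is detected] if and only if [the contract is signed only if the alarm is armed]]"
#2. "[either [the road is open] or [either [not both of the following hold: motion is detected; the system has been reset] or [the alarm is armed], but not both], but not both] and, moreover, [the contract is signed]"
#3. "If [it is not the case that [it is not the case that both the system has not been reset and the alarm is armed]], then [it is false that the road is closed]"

#1: In symbols: (¬V ↔ (U ↔ (M → L))) → H

¬V = ¬F = T
M → L = F → F = T
U ↔ (M → L) = T ↔ T = T
¬V ↔ (U ↔ (M → L)) = T ↔ T = T
(¬V ↔ (U ↔ (M → L))) → H = T → F = F
Hence #1 is false.

#2: Parsed as (¬H ⊕ ((U ↑ V) ⊕ L)) ∧ M

¬H = ¬F = T
U ↑ V = T ↑ F = T
(U ↑ V) ⊕ L = T ⊕ F = T
¬H ⊕ ((U ↑ V) ⊕ L) = T ⊕ T = F
(¬H ⊕ ((U ↑ V) ⊕ L)) ∧ M = F ∧ F = F
So #2 is false.

#3: This is ¬(¬V ↑ L) → ¬H.

¬V = ¬F = T
¬V ↑ L = T ↑ F = T
¬(¬V ↑ L) = ¬T = F
¬H = ¬F = T
¬(¬V ↑ L) → ¬H = F → T = T
So #3 is true.

True statements: 1 (#3).

1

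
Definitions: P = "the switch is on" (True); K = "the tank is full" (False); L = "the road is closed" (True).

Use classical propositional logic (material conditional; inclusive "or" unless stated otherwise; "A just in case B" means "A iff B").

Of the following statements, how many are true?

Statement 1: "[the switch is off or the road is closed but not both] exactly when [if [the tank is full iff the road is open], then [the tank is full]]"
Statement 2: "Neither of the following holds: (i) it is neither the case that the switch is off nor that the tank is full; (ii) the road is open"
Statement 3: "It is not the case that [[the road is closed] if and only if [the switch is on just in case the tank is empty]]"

0

Statement 1: Parsed as (¬P ⊕ L) ↔ ((K ↔ ¬L) → K)

¬P = ¬T = F
¬P ⊕ L = F ⊕ T = T
¬L = ¬T = F
K ↔ ¬L = F ↔ F = T
(K ↔ ¬L) → K = T → F = F
(¬P ⊕ L) ↔ ((K ↔ ¬L) → K) = T ↔ F = F
Thus Statement 1 is false.

Statement 2: Formalization: (¬P ↓ K) ↓ ¬L

¬P = ¬T = F
¬P ↓ K = F ↓ F = T
¬L = ¬T = F
(¬P ↓ K) ↓ ¬L = T ↓ F = F
Hence Statement 2 is false.

Statement 3: This is ¬(L ↔ (P ↔ ¬K)).

¬K = ¬F = T
P ↔ ¬K = T ↔ T = T
L ↔ (P ↔ ¬K) = T ↔ T = T
¬(L ↔ (P ↔ ¬K)) = ¬T = F
So Statement 3 is false.

True statements: 0 (none).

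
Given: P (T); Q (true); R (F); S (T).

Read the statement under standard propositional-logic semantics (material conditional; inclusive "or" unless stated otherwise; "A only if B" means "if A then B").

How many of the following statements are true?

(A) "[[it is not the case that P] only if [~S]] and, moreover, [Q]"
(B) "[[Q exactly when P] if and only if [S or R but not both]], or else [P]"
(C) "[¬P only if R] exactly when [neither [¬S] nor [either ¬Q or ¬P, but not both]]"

3

(A): This is (~P -> ~S) & Q.

~P = ~T = F
~S = ~T = F
~P -> ~S = F -> F = T
(~P -> ~S) & Q = T & T = T
So (A) is true.

(B): Parsed as ((Q <-> P) <-> (S xor R)) | P

Q <-> P = T <-> T = T
S xor R = T xor F = T
(Q <-> P) <-> (S xor R) = T <-> T = T
((Q <-> P) <-> (S xor R)) | P = T | T = T
Hence (B) is true.

(C): Formalization: (~P -> R) <-> (~S nor (~Q xor ~P))

~P = ~T = F
~P -> R = F -> F = T
~S = ~T = F
~Q = ~T = F
~P = ~T = F
~Q xor ~P = F xor F = F
~S nor (~Q xor ~P) = F nor F = T
(~P -> R) <-> (~S nor (~Q xor ~P)) = T <-> T = T
Thus (C) is true.

3 of the 3 statements are true ((A), (B), (C)).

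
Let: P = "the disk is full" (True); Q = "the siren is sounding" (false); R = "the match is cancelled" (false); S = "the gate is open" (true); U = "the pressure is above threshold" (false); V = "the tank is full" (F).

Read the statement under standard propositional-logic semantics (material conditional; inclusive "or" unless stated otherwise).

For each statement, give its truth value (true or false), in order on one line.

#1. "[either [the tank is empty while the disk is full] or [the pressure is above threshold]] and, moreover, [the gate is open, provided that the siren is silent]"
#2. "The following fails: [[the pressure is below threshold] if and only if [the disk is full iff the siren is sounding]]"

#1: This is ((~V & P) | U) & (~Q -> S).

~V = ~F = T
~V & P = T & T = T
(~V & P) | U = T | F = T
~Q = ~F = T
~Q -> S = T -> T = T
((~V & P) | U) & (~Q -> S) = T & T = T
Hence #1 is true.

#2: In symbols: ~(~U <-> (P <-> Q))

~U = ~F = T
P <-> Q = T <-> F = F
~U <-> (P <-> Q) = T <-> F = F
~(~U <-> (P <-> Q)) = ~F = T
So #2 is true.

#1 True; #2 True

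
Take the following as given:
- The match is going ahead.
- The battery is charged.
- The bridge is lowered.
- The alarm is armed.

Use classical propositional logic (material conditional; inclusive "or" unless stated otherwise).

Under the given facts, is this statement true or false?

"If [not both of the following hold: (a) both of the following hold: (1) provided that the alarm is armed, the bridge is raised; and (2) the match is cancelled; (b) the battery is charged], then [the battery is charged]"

True.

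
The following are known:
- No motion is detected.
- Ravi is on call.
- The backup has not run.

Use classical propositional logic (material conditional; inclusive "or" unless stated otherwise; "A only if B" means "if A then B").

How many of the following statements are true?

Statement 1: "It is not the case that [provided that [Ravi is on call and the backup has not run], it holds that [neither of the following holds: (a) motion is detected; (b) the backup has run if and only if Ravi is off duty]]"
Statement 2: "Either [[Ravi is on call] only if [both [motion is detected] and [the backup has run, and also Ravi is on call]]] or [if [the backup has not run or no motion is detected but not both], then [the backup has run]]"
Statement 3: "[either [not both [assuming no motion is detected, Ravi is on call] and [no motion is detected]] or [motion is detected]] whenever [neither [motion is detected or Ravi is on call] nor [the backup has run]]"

3

Let N = "Ravi is on call" (T), R = "the backup has run" (F), K = "motion is detected" (F).

Statement 1: In symbols: ¬((N ∧ ¬R) → (K ↓ (R ↔ ¬N)))

¬R = ¬F = T
N ∧ ¬R = T ∧ T = T
¬N = ¬T = F
R ↔ ¬N = F ↔ F = T
K ↓ (R ↔ ¬N) = F ↓ T = F
(N ∧ ¬R) → (K ↓ (R ↔ ¬N)) = T → F = F
¬((N ∧ ¬R) → (K ↓ (R ↔ ¬N))) = ¬F = T
So Statement 1 is true.

Statement 2: This is (N → (K ∧ (R ∧ N))) ∨ ((¬R ⊕ ¬K) → R).

R ∧ N = F ∧ T = F
K ∧ (R ∧ N) = F ∧ F = F
N → (K ∧ (R ∧ N)) = T → F = F
¬R = ¬F = T
¬K = ¬F = T
¬R ⊕ ¬K = T ⊕ T = F
(¬R ⊕ ¬K) → R = F → F = T
(N → (K ∧ (R ∧ N))) ∨ ((¬R ⊕ ¬K) → R) = F ∨ T = T
So Statement 2 is true.

Statement 3: This is ((K ∨ N) ↓ R) → (((¬K → N) ↑ ¬K) ∨ K).

K ∨ N = F ∨ T = T
(K ∨ N) ↓ R = T ↓ F = F
¬K = ¬F = T
¬K → N = T → T = T
¬K = ¬F = T
(¬K → N) ↑ ¬K = T ↑ T = F
((¬K → N) ↑ ¬K) ∨ K = F ∨ F = F
((K ∨ N) ↓ R) → (((¬K → N) ↑ ¬K) ∨ K) = F → F = T
Thus Statement 3 is true.

True statements: 3 (Statement 1, Statement 2, Statement 3).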